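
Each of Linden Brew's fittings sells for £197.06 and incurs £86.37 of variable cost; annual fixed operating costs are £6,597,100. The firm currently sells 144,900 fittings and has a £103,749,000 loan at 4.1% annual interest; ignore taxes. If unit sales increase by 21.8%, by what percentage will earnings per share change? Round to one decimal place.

Contribution at this volume is 144,900 × £110.69 = £16,038,981.00.
Operating income = contribution − fixed costs = £16,038,981.00 − £6,597,100 = £9,441,881.00.
Interest = £4,253,709.00, so EBIT − I = £5,188,172.00.
Degree of combined leverage = contribution ÷ (EBIT − I) = £16,038,981.00 ÷ £5,188,172.00 = 3.0915.
EPS therefore changes by 3.0915 × (+21.8%) = +67.4%.

+67.4%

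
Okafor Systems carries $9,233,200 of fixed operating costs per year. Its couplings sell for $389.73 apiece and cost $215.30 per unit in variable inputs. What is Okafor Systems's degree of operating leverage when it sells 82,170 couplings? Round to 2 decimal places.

Total contribution margin = 82,170 × $174.43 = $14,332,913.10.
Subtracting fixed costs: EBIT = $14,332,913.10 − $9,233,200 = $5,099,713.10.
DOL = contribution ÷ EBIT = $14,332,913.10 ÷ $5,099,713.10 = 2.8105.

2.81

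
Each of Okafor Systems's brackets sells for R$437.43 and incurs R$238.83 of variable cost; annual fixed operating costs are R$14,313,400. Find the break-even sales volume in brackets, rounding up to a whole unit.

Unit CM = price − variable cost = R$437.43 − R$238.83 = R$198.60.
Break-even volume = fixed costs ÷ CM per unit = R$14,313,400 ÷ R$198.60 = 72,071.50, so 72,072 brackets.

72,072 brackets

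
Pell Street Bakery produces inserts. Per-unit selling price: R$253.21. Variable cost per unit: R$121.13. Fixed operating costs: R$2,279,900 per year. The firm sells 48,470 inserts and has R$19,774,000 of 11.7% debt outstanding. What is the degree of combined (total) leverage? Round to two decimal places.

3.54

At 48,470 units, contribution = 48,470 × R$132.08 = R$6,401,917.60.
Subtracting fixed costs: EBIT = R$6,401,917.60 − R$2,279,900 = R$4,122,017.60. Interest = R$2,313,558.00.
DOL = R$6,401,917.60 ÷ R$4,122,017.60 = 1.5531; DFL = R$4,122,017.60 ÷ R$1,808,459.60 = 2.2793.
DCL = DOL × DFL = 1.5531 × 2.2793 = 3.5400.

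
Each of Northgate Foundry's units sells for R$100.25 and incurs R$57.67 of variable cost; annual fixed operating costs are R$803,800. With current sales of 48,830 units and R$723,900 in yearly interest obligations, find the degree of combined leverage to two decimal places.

3.77

Contribution at this volume is 48,830 × R$42.58 = R$2,079,181.40.
EBIT = R$2,079,181.40 − R$803,800 = R$1,275,381.40. Interest = R$723,900.00, so EBIT − I = R$551,481.40.
Degree of total leverage = total CM / (EBIT − interest) = R$2,079,181.40 / R$551,481.40 = 3.7702.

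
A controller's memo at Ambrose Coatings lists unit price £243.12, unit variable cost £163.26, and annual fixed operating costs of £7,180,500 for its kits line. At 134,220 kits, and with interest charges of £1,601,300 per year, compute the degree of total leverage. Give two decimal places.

At 134,220 units, contribution = 134,220 × £79.86 = £10,718,809.20.
EBIT = £10,718,809.20 − £7,180,500 = £3,538,309.20. Interest = £1,601,300.00.
DOL = £10,718,809.20 ÷ £3,538,309.20 = 3.0294; DFL = £3,538,309.20 ÷ £1,937,009.20 = 1.8267.
DCL = DOL × DFL = 3.0294 × 1.8267 = 5.5338.

5.53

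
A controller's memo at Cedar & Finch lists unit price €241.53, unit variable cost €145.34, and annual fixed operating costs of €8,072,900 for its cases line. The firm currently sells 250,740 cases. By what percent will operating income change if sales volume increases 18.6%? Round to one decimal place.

+28.0%

Total contribution margin = 250,740 × €96.19 = €24,118,680.60.
Operating income = contribution − fixed costs = €24,118,680.60 − €8,072,900 = €16,045,780.60.
Degree of operating leverage = €24,118,680.60 / €16,045,780.60 = 1.5031.
So EBIT moves 1.5031 × (+18.6%) = +28.0%.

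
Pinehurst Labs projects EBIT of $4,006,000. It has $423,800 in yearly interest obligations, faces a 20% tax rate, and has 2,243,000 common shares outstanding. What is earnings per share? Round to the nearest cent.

Pre-tax income = $4,006,000 − $423,800.00 = $3,582,200.00.
Net income = $3,582,200.00 × (1 − 0.20) = $2,865,760.00.
EPS = $2,865,760.00 ÷ 2,243,000 = $1.28.

$1.28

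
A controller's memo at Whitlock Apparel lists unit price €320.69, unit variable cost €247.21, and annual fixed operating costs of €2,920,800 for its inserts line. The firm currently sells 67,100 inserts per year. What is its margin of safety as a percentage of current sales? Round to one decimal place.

40.8%

Contribution margin per unit = €320.69 − €247.21 = €73.48. Break-even units = €2,920,800 ÷ €73.48 = 39,749.59; break-even revenue = 39,749.59 × €320.69 = €12,747,296.57.
Current sales = 67,100 × €320.69 = €21,518,299.00.
Margin of safety = (€21,518,299.00 − €12,747,296.57) ÷ €21,518,299.00 = 40.8%.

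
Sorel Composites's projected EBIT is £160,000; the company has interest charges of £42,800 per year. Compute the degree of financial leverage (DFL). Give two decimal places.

Annual interest charges come to £42,800.00.
Degree of financial leverage = EBIT / (EBIT − interest) = £160,000 / £117,200.00 = 1.3652.

1.37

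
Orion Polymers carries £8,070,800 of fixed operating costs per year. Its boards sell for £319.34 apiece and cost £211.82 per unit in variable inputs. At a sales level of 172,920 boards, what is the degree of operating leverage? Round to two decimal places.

1.77

Total contribution margin = 172,920 × £107.52 = £18,592,358.40.
EBIT = £18,592,358.40 − £8,070,800 = £10,521,558.40.
Degree of operating leverage = £18,592,358.40 / £10,521,558.40 = 1.7671.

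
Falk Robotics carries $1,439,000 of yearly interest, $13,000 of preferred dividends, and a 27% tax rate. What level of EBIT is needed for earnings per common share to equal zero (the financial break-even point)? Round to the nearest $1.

Grossing the preferred dividend up to pre-tax terms: $13,000 / (1 − 0.27) = $17,808.22.
EPS = 0 when EBIT covers interest plus the pre-tax preferred burden: $1,439,000 + $17,808.22 = $1,456,808.22.

$1,456,808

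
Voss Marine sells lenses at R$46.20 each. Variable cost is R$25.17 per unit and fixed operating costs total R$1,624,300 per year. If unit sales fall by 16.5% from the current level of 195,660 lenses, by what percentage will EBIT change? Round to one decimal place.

Total contribution margin = 195,660 × R$21.03 = R$4,114,729.80.
EBIT = R$4,114,729.80 − R$1,624,300 = R$2,490,429.80.
DOL = contribution ÷ EBIT = R$4,114,729.80 ÷ R$2,490,429.80 = 1.6522.
%ΔEBIT = DOL × %ΔSales = 1.6522 × -16.5% = -27.3%.

-27.3%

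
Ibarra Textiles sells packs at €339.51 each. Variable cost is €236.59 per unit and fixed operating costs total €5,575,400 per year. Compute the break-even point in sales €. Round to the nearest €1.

CM per unit = €339.51 − €236.59 = €102.92; CM ratio = €102.92 / €339.51 = 0.3031.
Break-even revenue = fixed costs × price ÷ CM = €5,575,400 × €339.51 ÷ €102.92 = €18,391,994.

€18,391,994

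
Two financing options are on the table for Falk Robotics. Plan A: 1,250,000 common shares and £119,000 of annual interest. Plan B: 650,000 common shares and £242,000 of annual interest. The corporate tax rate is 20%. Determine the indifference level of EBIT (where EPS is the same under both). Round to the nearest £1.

£375,250

At indifference, (EBIT − 119,000)(1 − t)/1,250,000 = (EBIT − 242,000)(1 − t)/650,000.
The (1 − t) factor cancels: (EBIT − 119,000) × 650,000 = (EBIT − 242,000) × 1,250,000.
Solving, EBIT = (242,000·1,250,000 − 119,000·650,000) / (1,250,000 − 650,000) = 225,150,000,000 / 600,000 = 375,250.00.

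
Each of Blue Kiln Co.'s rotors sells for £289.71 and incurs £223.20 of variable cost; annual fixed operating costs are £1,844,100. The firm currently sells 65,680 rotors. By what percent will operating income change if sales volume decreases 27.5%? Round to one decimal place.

-47.6%

At 65,680 units, contribution = 65,680 × £66.51 = £4,368,376.80.
Operating income = contribution − fixed costs = £4,368,376.80 − £1,844,100 = £2,524,276.80.
Degree of operating leverage = £4,368,376.80 / £2,524,276.80 = 1.7305.
%ΔEBIT = DOL × %ΔSales = 1.7305 × -27.5% = -47.6%.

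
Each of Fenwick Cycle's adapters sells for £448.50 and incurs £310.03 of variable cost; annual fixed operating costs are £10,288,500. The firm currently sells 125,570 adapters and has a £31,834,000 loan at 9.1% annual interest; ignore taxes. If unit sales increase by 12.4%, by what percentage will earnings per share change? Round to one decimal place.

+51.3%

Total contribution margin = 125,570 × £138.47 = £17,387,677.90.
EBIT = £17,387,677.90 − £10,288,500 = £7,099,177.90.
Interest = £2,896,894.00, so EBIT − I = £4,202,283.90.
DCL = total CM / (EBIT − I) = £17,387,677.90 / £4,202,283.90 = 4.1377.
EPS therefore changes by 4.1377 × (+12.4%) = +51.3%.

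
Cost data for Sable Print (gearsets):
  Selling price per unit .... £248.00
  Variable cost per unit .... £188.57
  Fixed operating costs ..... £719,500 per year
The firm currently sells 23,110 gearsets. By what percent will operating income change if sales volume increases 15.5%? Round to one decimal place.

Contribution at this volume is 23,110 × £59.43 = £1,373,427.30.
Subtracting fixed costs: EBIT = £1,373,427.30 − £719,500 = £653,927.30.
Degree of operating leverage = £1,373,427.30 / £653,927.30 = 2.1003.
So EBIT moves 2.1003 × (+15.5%) = +32.6%.

+32.6%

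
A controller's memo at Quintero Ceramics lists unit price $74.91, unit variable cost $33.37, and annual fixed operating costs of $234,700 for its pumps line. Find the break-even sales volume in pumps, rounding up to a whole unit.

5,650 pumps

Unit CM = price − variable cost = $74.91 − $33.37 = $41.54.
Break-even volume = fixed costs ÷ CM per unit = $234,700 ÷ $41.54 = 5,649.98, so 5,650 pumps.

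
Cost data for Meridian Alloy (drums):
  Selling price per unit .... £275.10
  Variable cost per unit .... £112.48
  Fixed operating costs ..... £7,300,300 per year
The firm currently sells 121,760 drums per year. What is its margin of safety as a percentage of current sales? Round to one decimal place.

63.1%

Unit CM = price − variable cost = £275.10 − £112.48 = £162.62. Break-even units = £7,300,300 ÷ £162.62 = 44,891.77; break-even revenue = 44,891.77 × £275.10 = £12,349,726.54.
Current sales = 121,760 × £275.10 = £33,496,176.00.
Margin of safety = (£33,496,176.00 − £12,349,726.54) ÷ £33,496,176.00 = 63.1%.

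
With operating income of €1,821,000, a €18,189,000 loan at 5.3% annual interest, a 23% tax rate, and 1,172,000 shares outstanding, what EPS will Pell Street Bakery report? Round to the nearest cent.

Interest = €964,017.00, so EBT = €1,821,000 − €964,017.00 = €856,983.00.
After tax at 23%: net income = €856,983.00 × 0.77 = €659,876.91.
EPS = €659,876.91 ÷ 1,172,000 = €0.56.

€0.56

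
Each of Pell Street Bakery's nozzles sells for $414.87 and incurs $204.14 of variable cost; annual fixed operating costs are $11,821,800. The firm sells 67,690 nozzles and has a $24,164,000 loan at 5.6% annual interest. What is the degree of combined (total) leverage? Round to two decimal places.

13.09

Total contribution margin = 67,690 × $210.73 = $14,264,313.70.
EBIT = $14,264,313.70 − $11,821,800 = $2,442,513.70. Interest = $1,353,184.00, so EBIT − I = $1,089,329.70.
DCL = contribution ÷ (EBIT − I) = $14,264,313.70 ÷ $1,089,329.70 = 13.0946.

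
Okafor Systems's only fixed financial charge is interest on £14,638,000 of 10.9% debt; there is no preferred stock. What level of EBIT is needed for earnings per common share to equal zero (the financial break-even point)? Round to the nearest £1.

£1,595,542

Annual interest = 10.9% × £14,638,000 = £1,595,542.00.
With no preferred dividends, EPS = 0 when EBIT exactly covers interest, so the financial break-even EBIT is £1,595,542.00.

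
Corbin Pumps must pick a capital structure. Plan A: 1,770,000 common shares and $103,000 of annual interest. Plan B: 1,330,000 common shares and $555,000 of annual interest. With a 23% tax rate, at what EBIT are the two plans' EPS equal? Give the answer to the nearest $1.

$1,921,273

Set EPS_A = EPS_B: (EBIT − $103,000)(1 − 0.23) ÷ 1,770,000 = (EBIT − $555,000)(1 − 0.23) ÷ 1,330,000.
Cancelling (1 − t) and cross-multiplying: 1,330,000·(EBIT − 103,000) = 1,770,000·(EBIT − 555,000).
EBIT × (1,770,000 − 1,330,000) = 555,000 × 1,770,000 − 103,000 × 1,330,000 = 845,360,000,000, so EBIT = 845,360,000,000 ÷ 440,000 = 1,921,272.73.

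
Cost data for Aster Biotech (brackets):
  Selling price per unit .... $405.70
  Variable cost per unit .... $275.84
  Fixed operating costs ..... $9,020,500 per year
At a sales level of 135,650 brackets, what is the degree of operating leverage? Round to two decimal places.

2.05

Total contribution margin = 135,650 × $129.86 = $17,615,509.00.
EBIT = $17,615,509.00 − $9,020,500 = $8,595,009.00.
So DOL = total CM / EBIT = $17,615,509.00 / $8,595,009.00 = 2.0495.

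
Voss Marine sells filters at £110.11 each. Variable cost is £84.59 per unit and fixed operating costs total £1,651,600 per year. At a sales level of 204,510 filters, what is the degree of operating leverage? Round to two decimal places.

At 204,510 units, contribution = 204,510 × £25.52 = £5,219,095.20.
Subtracting fixed costs: EBIT = £5,219,095.20 − £1,651,600 = £3,567,495.20.
DOL = contribution ÷ EBIT = £5,219,095.20 ÷ £3,567,495.20 = 1.4630.

1.46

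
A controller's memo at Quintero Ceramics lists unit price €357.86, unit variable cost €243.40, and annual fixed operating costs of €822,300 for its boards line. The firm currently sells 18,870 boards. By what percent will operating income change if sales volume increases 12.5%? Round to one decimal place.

Total contribution margin = 18,870 × €114.46 = €2,159,860.20.
Subtracting fixed costs: EBIT = €2,159,860.20 − €822,300 = €1,337,560.20.
DOL = contribution ÷ EBIT = €2,159,860.20 ÷ €1,337,560.20 = 1.6148.
So EBIT moves 1.6148 × (+12.5%) = +20.2%.

+20.2%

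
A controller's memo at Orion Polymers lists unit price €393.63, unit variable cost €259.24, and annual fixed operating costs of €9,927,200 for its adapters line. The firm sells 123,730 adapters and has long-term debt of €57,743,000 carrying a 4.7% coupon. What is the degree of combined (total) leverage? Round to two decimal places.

4.17

Contribution at this volume is 123,730 × €134.39 = €16,628,074.70.
Operating income = contribution − fixed costs = €16,628,074.70 − €9,927,200 = €6,700,874.70. Interest = €2,713,921.00, so EBIT − I = €3,986,953.70.
Degree of total leverage = total CM / (EBIT − interest) = €16,628,074.70 / €3,986,953.70 = 4.1706.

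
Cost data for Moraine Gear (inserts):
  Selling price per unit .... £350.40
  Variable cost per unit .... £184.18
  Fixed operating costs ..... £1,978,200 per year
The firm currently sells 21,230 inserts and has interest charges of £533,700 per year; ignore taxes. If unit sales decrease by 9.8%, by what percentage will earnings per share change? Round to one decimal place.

-34.0%

Contribution at this volume is 21,230 × £166.22 = £3,528,850.60.
Operating income = contribution − fixed costs = £3,528,850.60 − £1,978,200 = £1,550,650.60.
Interest = £533,700.00, so EBIT − I = £1,016,950.60.
Degree of combined leverage = contribution ÷ (EBIT − I) = £3,528,850.60 ÷ £1,016,950.60 = 3.4700.
EPS therefore changes by 3.4700 × (-9.8%) = -34.0%.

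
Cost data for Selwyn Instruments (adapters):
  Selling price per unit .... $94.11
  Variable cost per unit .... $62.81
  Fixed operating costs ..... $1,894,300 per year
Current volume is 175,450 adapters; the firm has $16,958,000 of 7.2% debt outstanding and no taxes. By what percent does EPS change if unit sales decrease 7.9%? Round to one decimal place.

-18.3%

Total contribution margin = 175,450 × $31.30 = $5,491,585.00.
Subtracting fixed costs: EBIT = $5,491,585.00 − $1,894,300 = $3,597,285.00.
After interest of $1,220,976.00, pre-tax earnings = $2,376,309.00.
Degree of combined leverage = contribution ÷ (EBIT − I) = $5,491,585.00 ÷ $2,376,309.00 = 2.3110.
EPS therefore changes by 2.3110 × (-7.9%) = -18.3%.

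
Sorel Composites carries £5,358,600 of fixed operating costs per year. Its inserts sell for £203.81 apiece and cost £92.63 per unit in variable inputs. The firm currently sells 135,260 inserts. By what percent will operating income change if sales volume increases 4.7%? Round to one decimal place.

+7.3%

Total contribution margin = 135,260 × £111.18 = £15,038,206.80.
EBIT = £15,038,206.80 − £5,358,600 = £9,679,606.80.
Degree of operating leverage = £15,038,206.80 / £9,679,606.80 = 1.5536.
So EBIT moves 1.5536 × (+4.7%) = +7.3%.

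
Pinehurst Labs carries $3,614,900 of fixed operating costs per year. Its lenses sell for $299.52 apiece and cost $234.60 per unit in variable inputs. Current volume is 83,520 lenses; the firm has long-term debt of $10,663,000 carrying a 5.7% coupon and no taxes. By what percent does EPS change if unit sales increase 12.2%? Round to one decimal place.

Contribution at this volume is 83,520 × $64.92 = $5,422,118.40.
Operating income = contribution − fixed costs = $5,422,118.40 − $3,614,900 = $1,807,218.40.
Interest = $607,791.00, so EBIT − I = $1,199,427.40.
DCL = total CM / (EBIT − I) = $5,422,118.40 / $1,199,427.40 = 4.5206.
EPS therefore changes by 4.5206 × (+12.2%) = +55.2%.

+55.2%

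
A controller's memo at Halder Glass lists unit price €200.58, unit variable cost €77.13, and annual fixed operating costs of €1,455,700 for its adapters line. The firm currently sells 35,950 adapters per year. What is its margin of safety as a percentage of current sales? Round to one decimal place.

67.2%

Each unit contributes €200.58 − €77.13 = €123.45. Break-even units = €1,455,700 ÷ €123.45 = 11,791.82; break-even revenue = 11,791.82 × €200.58 = €2,365,202.96.
Actual sales revenue = 35,950 × €200.58 = €7,210,851.00.
Margin of safety = (€7,210,851.00 − €2,365,202.96) ÷ €7,210,851.00 = 67.2%.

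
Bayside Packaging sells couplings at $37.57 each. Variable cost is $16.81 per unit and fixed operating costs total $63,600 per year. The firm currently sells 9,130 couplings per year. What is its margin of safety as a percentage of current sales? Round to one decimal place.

66.4%

Unit CM = price − variable cost = $37.57 − $16.81 = $20.76. Break-even units = $63,600 ÷ $20.76 = 3,063.58; break-even revenue = 3,063.58 × $37.57 = $115,098.84.
Current sales = 9,130 × $37.57 = $343,014.10.
Margin of safety = ($343,014.10 − $115,098.84) ÷ $343,014.10 = 66.4%.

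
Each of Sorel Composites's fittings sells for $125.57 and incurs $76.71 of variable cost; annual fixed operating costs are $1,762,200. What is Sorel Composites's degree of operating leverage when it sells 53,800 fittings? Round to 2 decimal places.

Contribution at this volume is 53,800 × $48.86 = $2,628,668.00.
Subtracting fixed costs: EBIT = $2,628,668.00 − $1,762,200 = $866,468.00.
So DOL = total CM / EBIT = $2,628,668.00 / $866,468.00 = 3.0338.

3.03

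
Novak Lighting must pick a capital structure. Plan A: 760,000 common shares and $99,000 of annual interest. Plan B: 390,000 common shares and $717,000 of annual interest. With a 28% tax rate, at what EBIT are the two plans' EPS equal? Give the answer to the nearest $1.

$1,368,405

Set EPS_A = EPS_B: (EBIT − $99,000)(1 − 0.28) ÷ 760,000 = (EBIT − $717,000)(1 − 0.28) ÷ 390,000.
The (1 − t) factor cancels: (EBIT − 99,000) × 390,000 = (EBIT − 717,000) × 760,000.
EBIT × (760,000 − 390,000) = 717,000 × 760,000 − 99,000 × 390,000 = 506,310,000,000, so EBIT = 506,310,000,000 ÷ 370,000 = 1,368,405.41.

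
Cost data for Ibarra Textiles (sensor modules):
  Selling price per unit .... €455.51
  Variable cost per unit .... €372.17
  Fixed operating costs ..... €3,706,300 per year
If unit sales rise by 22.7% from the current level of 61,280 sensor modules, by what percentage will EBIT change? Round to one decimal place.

Contribution at this volume is 61,280 × €83.34 = €5,107,075.20.
EBIT = €5,107,075.20 − €3,706,300 = €1,400,775.20.
DOL = contribution ÷ EBIT = €5,107,075.20 ÷ €1,400,775.20 = 3.6459.
Operating income changes by 3.6459 × +22.7% = +82.8%.

+82.8%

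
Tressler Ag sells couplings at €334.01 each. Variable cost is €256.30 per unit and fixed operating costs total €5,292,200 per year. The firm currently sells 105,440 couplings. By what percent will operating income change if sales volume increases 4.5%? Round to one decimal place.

+12.7%

At 105,440 units, contribution = 105,440 × €77.71 = €8,193,742.40.
Subtracting fixed costs: EBIT = €8,193,742.40 − €5,292,200 = €2,901,542.40.
So DOL = total CM / EBIT = €8,193,742.40 / €2,901,542.40 = 2.8239.
So EBIT moves 2.8239 × (+4.5%) = +12.7%.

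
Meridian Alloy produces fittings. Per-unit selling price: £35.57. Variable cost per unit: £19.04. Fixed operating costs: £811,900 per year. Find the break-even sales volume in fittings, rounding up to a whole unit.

49,117 fittings

Unit CM = price − variable cost = £35.57 − £19.04 = £16.53.
Units to break even: £811,900 ÷ £16.53 = 49,116.76, rounded up to 49,117.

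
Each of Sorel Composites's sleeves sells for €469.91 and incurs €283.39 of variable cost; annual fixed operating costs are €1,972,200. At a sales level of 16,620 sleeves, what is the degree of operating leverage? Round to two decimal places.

Contribution at this volume is 16,620 × €186.52 = €3,099,962.40.
Operating income = contribution − fixed costs = €3,099,962.40 − €1,972,200 = €1,127,762.40.
Degree of operating leverage = €3,099,962.40 / €1,127,762.40 = 2.7488.

2.75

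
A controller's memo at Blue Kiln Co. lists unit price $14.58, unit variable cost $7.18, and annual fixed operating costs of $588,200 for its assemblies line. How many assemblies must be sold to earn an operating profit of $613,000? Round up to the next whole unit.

Unit CM = price − variable cost = $14.58 − $7.18 = $7.40.
Need Q such that Q × $7.40 − $588,200 = $613,000, i.e. Q = $1,201,200 / $7.40 = 162,324.32 → 162,325.

162,325 assemblies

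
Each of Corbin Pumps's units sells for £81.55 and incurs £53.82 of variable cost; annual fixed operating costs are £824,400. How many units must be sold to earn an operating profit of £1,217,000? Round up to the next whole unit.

73,618 units

Contribution margin per unit = £81.55 − £53.82 = £27.73.
Need Q such that Q × £27.73 − £824,400 = £1,217,000, i.e. Q = £2,041,400 / £27.73 = 73,617.02 → 73,618.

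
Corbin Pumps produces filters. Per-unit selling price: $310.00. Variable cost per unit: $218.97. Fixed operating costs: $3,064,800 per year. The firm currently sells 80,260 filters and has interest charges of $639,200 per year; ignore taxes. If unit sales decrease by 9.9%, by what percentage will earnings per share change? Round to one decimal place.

-20.1%

Contribution at this volume is 80,260 × $91.03 = $7,306,067.80.
Subtracting fixed costs: EBIT = $7,306,067.80 − $3,064,800 = $4,241,267.80.
After interest of $639,200.00, pre-tax earnings = $3,602,067.80.
DCL = total CM / (EBIT − I) = $7,306,067.80 / $3,602,067.80 = 2.0283.
%ΔEPS = DCL × %ΔSales = 2.0283 × -9.9% = -20.1%.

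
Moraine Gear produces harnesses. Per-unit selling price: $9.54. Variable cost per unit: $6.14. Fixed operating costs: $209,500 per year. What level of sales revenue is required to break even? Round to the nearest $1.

$587,832

Contribution margin per unit = $9.54 − $6.14 = $3.40, a CM ratio of $3.40 ÷ $9.54 = 0.3564.
Break-even sales = FC ÷ CM ratio = $209,500 × $9.54 / $3.40 = $587,832.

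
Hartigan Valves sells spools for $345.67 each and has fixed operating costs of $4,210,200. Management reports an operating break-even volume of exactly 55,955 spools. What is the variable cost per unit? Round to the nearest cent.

Contribution per unit must be FC / Q = $4,210,200 / 55,955 = $75.2426.
Variable cost per unit = $345.67 − $75.2426 = $270.43.

$270.43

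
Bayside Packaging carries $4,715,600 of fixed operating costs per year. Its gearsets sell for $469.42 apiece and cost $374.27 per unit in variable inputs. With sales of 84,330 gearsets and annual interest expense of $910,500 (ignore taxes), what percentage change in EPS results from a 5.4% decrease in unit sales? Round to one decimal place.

Total contribution margin = 84,330 × $95.15 = $8,023,999.50.
EBIT = $8,023,999.50 − $4,715,600 = $3,308,399.50.
Interest = $910,500.00, so EBIT − I = $2,397,899.50.
DCL = total CM / (EBIT − I) = $8,023,999.50 / $2,397,899.50 = 3.3463.
EPS therefore changes by 3.3463 × (-5.4%) = -18.1%.

-18.1%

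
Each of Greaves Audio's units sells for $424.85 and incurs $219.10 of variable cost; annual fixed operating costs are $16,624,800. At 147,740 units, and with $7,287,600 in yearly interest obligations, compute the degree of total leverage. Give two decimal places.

At 147,740 units, contribution = 147,740 × $205.75 = $30,397,505.00.
EBIT = $30,397,505.00 − $16,624,800 = $13,772,705.00. Interest = $7,287,600.00, so EBIT − I = $6,485,105.00.
DCL = contribution ÷ (EBIT − I) = $30,397,505.00 ÷ $6,485,105.00 = 4.6873.

4.69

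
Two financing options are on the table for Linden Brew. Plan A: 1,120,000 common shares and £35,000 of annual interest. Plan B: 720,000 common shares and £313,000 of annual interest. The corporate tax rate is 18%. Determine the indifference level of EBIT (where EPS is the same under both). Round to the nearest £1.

At indifference, (EBIT − 35,000)(1 − t)/1,120,000 = (EBIT − 313,000)(1 − t)/720,000.
The (1 − t) factor cancels: (EBIT − 35,000) × 720,000 = (EBIT − 313,000) × 1,120,000.
EBIT × (1,120,000 − 720,000) = 313,000 × 1,120,000 − 35,000 × 720,000 = 325,360,000,000, so EBIT = 325,360,000,000 ÷ 400,000 = 813,400.00.

£813,400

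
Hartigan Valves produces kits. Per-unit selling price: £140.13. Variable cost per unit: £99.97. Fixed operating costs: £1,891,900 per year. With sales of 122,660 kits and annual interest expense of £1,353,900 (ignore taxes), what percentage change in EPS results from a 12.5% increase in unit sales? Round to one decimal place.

+36.6%

Total contribution margin = 122,660 × £40.16 = £4,926,025.60.
Operating income = contribution − fixed costs = £4,926,025.60 − £1,891,900 = £3,034,125.60.
Interest = £1,353,900.00, so EBIT − I = £1,680,225.60.
DCL = total CM / (EBIT − I) = £4,926,025.60 / £1,680,225.60 = 2.9318.
EPS therefore changes by 2.9318 × (+12.5%) = +36.6%.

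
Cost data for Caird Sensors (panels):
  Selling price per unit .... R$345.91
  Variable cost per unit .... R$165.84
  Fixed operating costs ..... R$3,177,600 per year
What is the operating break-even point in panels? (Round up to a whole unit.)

17,647 panels

Unit CM = price − variable cost = R$345.91 − R$165.84 = R$180.07.
Units to break even: R$3,177,600 ÷ R$180.07 = 17,646.47, rounded up to 17,647.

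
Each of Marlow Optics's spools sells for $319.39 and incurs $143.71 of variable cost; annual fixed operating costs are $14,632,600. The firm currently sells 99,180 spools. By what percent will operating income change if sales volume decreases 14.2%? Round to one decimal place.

Contribution at this volume is 99,180 × $175.68 = $17,423,942.40.
Subtracting fixed costs: EBIT = $17,423,942.40 − $14,632,600 = $2,791,342.40.
Degree of operating leverage = $17,423,942.40 / $2,791,342.40 = 6.2421.
%ΔEBIT = DOL × %ΔSales = 6.2421 × -14.2% = -88.6%.

-88.6%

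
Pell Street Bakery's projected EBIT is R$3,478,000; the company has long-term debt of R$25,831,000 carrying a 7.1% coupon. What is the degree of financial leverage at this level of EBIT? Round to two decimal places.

Annual interest charges come to R$1,834,001.00.
Degree of financial leverage = EBIT / (EBIT − interest) = R$3,478,000 / R$1,643,999.00 = 2.1156.

2.12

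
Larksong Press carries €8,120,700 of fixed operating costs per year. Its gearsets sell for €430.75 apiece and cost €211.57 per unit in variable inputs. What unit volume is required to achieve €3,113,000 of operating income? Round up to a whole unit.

51,254 gearsets

Unit CM = price − variable cost = €430.75 − €211.57 = €219.18.
Units = (FC + target) / CM = (€8,120,700 + €3,113,000) / €219.18 = 51,253.31, so 51,254 gearsets.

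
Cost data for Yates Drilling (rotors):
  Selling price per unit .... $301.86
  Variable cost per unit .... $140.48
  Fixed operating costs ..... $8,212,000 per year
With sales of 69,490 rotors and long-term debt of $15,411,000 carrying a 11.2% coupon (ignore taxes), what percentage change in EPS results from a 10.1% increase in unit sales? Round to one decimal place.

+88.7%

Total contribution margin = 69,490 × $161.38 = $11,214,296.20.
EBIT = $11,214,296.20 − $8,212,000 = $3,002,296.20.
After interest of $1,726,032.00, pre-tax earnings = $1,276,264.20.
Degree of combined leverage = contribution ÷ (EBIT − I) = $11,214,296.20 ÷ $1,276,264.20 = 8.7868.
EPS therefore changes by 8.7868 × (+10.1%) = +88.7%.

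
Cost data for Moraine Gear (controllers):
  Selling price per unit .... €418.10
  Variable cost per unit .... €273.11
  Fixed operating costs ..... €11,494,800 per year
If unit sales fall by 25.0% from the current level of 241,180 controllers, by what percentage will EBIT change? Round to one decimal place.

-37.2%

Contribution at this volume is 241,180 × €144.99 = €34,968,688.20.
Operating income = contribution − fixed costs = €34,968,688.20 − €11,494,800 = €23,473,888.20.
DOL = contribution ÷ EBIT = €34,968,688.20 ÷ €23,473,888.20 = 1.4897.
Operating income changes by 1.4897 × -25.0% = -37.2%.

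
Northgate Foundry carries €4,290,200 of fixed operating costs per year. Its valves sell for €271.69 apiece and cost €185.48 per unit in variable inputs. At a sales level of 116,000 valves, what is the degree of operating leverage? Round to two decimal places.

At 116,000 units, contribution = 116,000 × €86.21 = €10,000,360.00.
EBIT = €10,000,360.00 − €4,290,200 = €5,710,160.00.
DOL = contribution ÷ EBIT = €10,000,360.00 ÷ €5,710,160.00 = 1.7513.

1.75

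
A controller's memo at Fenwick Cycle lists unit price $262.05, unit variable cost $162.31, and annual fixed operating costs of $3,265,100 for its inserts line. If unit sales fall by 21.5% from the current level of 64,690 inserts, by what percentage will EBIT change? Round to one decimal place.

-43.5%

At 64,690 units, contribution = 64,690 × $99.74 = $6,452,180.60.
Operating income = contribution − fixed costs = $6,452,180.60 − $3,265,100 = $3,187,080.60.
Degree of operating leverage = $6,452,180.60 / $3,187,080.60 = 2.0245.
So EBIT moves 2.0245 × (-21.5%) = -43.5%.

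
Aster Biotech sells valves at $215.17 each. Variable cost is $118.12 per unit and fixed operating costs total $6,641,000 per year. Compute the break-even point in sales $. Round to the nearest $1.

$14,723,792

CM per unit = $215.17 − $118.12 = $97.05; CM ratio = $97.05 / $215.17 = 0.4510.
Break-even revenue = fixed costs × price ÷ CM = $6,641,000 × $215.17 ÷ $97.05 = $14,723,792.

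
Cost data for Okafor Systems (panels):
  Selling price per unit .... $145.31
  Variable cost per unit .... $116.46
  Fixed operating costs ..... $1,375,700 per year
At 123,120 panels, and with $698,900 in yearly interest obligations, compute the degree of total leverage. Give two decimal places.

At 123,120 units, contribution = 123,120 × $28.85 = $3,552,012.00.
Subtracting fixed costs: EBIT = $3,552,012.00 − $1,375,700 = $2,176,312.00. Interest = $698,900.00.
DOL = $3,552,012.00 ÷ $2,176,312.00 = 1.6321; DFL = $2,176,312.00 ÷ $1,477,412.00 = 1.4731.
Combined leverage = 1.6321 × 1.4731 = 2.4042.

2.40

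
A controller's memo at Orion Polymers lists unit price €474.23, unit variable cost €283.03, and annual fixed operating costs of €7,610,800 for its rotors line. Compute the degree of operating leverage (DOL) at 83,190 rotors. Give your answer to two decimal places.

At 83,190 units, contribution = 83,190 × €191.20 = €15,905,928.00.
EBIT = €15,905,928.00 − €7,610,800 = €8,295,128.00.
DOL = contribution ÷ EBIT = €15,905,928.00 ÷ €8,295,128.00 = 1.9175.

1.92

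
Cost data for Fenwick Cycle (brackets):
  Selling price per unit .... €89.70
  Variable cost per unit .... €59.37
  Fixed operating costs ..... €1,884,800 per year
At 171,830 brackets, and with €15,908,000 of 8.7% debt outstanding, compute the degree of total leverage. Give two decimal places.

Contribution at this volume is 171,830 × €30.33 = €5,211,603.90.
EBIT = €5,211,603.90 − €1,884,800 = €3,326,803.90. Interest = €1,383,996.00, so EBIT − I = €1,942,807.90.
DCL = contribution ÷ (EBIT − I) = €5,211,603.90 ÷ €1,942,807.90 = 2.6825.

2.68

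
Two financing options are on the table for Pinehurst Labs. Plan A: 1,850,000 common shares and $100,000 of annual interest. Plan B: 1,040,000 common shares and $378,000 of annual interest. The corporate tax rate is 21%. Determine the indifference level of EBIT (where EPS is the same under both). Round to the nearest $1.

$734,938

At indifference, (EBIT − 100,000)(1 − t)/1,850,000 = (EBIT − 378,000)(1 − t)/1,040,000.
The (1 − t) factor cancels: (EBIT − 100,000) × 1,040,000 = (EBIT − 378,000) × 1,850,000.
Solving, EBIT = (378,000·1,850,000 − 100,000·1,040,000) / (1,850,000 − 1,040,000) = 595,300,000,000 / 810,000 = 734,938.27.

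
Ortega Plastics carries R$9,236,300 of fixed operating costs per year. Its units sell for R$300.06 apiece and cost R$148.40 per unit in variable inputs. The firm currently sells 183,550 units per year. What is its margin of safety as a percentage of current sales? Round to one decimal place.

Each unit contributes R$300.06 − R$148.40 = R$151.66. Break-even units = R$9,236,300 ÷ R$151.66 = 60,901.36; break-even revenue = 60,901.36 × R$300.06 = R$18,274,061.57.
Current sales = 183,550 × R$300.06 = R$55,076,013.00.
Margin of safety = (R$55,076,013.00 − R$18,274,061.57) ÷ R$55,076,013.00 = 66.8%.

66.8%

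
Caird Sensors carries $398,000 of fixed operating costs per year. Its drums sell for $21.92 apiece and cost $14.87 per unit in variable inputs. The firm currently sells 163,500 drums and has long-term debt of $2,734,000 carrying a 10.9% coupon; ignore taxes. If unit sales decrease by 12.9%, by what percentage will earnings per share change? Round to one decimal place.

-32.6%

At 163,500 units, contribution = 163,500 × $7.05 = $1,152,675.00.
EBIT = $1,152,675.00 − $398,000 = $754,675.00.
Interest = $298,006.00, so EBIT − I = $456,669.00.
Degree of combined leverage = contribution ÷ (EBIT − I) = $1,152,675.00 ÷ $456,669.00 = 2.5241.
%ΔEPS = DCL × %ΔSales = 2.5241 × -12.9% = -32.6%.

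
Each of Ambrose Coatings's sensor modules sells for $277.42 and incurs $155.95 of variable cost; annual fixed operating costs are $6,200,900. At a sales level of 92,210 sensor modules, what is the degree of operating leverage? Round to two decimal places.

2.24

At 92,210 units, contribution = 92,210 × $121.47 = $11,200,748.70.
EBIT = $11,200,748.70 − $6,200,900 = $4,999,848.70.
Degree of operating leverage = $11,200,748.70 / $4,999,848.70 = 2.2402.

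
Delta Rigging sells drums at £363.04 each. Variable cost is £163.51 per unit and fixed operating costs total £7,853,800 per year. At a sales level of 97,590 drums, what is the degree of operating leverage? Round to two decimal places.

At 97,590 units, contribution = 97,590 × £199.53 = £19,472,132.70.
EBIT = £19,472,132.70 − £7,853,800 = £11,618,332.70.
So DOL = total CM / EBIT = £19,472,132.70 / £11,618,332.70 = 1.6760.

1.68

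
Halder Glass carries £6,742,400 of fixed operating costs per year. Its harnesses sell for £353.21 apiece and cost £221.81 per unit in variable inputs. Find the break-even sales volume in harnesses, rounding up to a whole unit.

Unit CM = price − variable cost = £353.21 − £221.81 = £131.40.
Units to break even: £6,742,400 ÷ £131.40 = 51,312.02, rounded up to 51,313.

51,313 harnesses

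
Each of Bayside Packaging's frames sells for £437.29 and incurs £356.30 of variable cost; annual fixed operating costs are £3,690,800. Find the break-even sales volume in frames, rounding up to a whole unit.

45,572 frames

Contribution margin per unit = £437.29 − £356.30 = £80.99.
Break-even Q = £3,690,800 / £80.99 = 45,571.06 → 45,572 frames.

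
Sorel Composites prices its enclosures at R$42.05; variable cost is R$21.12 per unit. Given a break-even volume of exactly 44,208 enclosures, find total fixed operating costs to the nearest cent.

R$925,273.44

Contribution margin per unit = R$42.05 − R$21.12 = R$20.93.
Fixed costs = break-even units × CM = 44,208 × R$20.93 = R$925,273.44.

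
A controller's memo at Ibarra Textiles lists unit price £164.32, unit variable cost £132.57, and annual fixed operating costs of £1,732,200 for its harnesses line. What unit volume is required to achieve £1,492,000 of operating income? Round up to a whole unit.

101,550 harnesses

Each unit contributes £164.32 − £132.57 = £31.75.
Required volume = (fixed costs + target profit) ÷ CM = (£1,732,200 + £1,492,000) ÷ £31.75 = 101,549.61, so 101,550 harnesses.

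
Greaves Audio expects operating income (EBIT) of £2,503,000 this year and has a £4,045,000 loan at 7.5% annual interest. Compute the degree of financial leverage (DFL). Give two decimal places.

1.14

Annual interest charges come to £303,375.00.
Degree of financial leverage = EBIT / (EBIT − interest) = £2,503,000 / £2,199,625.00 = 1.1379.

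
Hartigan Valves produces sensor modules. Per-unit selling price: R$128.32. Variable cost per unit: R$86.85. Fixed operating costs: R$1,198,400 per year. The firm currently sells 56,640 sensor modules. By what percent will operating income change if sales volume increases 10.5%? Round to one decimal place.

+21.4%

At 56,640 units, contribution = 56,640 × R$41.47 = R$2,348,860.80.
Subtracting fixed costs: EBIT = R$2,348,860.80 − R$1,198,400 = R$1,150,460.80.
DOL = contribution ÷ EBIT = R$2,348,860.80 ÷ R$1,150,460.80 = 2.0417.
Operating income changes by 2.0417 × +10.5% = +21.4%.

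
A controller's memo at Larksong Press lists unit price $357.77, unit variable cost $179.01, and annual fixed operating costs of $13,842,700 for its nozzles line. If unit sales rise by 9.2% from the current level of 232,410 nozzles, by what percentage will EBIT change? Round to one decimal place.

Contribution at this volume is 232,410 × $178.76 = $41,545,611.60.
Operating income = contribution − fixed costs = $41,545,611.60 − $13,842,700 = $27,702,911.60.
Degree of operating leverage = $41,545,611.60 / $27,702,911.60 = 1.4997.
So EBIT moves 1.4997 × (+9.2%) = +13.8%.

+13.8%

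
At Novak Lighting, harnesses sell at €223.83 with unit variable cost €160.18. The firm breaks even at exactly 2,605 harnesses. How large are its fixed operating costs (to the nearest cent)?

Unit CM = price − variable cost = €223.83 − €160.18 = €63.65.
Since BE = FC / CM, FC = 2,605 × €63.65 = €165,808.25.

€165,808.25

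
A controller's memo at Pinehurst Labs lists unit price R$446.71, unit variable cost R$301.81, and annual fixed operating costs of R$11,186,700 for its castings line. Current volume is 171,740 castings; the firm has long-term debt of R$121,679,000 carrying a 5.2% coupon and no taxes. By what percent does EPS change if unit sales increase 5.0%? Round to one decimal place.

+16.9%

Contribution at this volume is 171,740 × R$144.90 = R$24,885,126.00.
EBIT = R$24,885,126.00 − R$11,186,700 = R$13,698,426.00.
Interest = R$6,327,308.00, so EBIT − I = R$7,371,118.00.
Degree of combined leverage = contribution ÷ (EBIT − I) = R$24,885,126.00 ÷ R$7,371,118.00 = 3.3760.
EPS therefore changes by 3.3760 × (+5.0%) = +16.9%.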